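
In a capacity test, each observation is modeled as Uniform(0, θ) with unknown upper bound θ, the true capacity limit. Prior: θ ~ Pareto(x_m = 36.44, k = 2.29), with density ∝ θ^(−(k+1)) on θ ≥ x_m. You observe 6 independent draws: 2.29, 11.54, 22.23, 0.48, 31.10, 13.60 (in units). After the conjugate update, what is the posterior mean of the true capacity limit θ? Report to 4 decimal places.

41.4386

A Pareto(scale x_m, shape k) prior on the upper bound θ of Uniform(0, θ) is conjugate: posterior is Pareto(max(x_m, max xᵢ), k + n).
Sample maximum = 31.10; prior scale x_m = 36.44 → posterior scale = max = 36.44.
Posterior shape = 2.29 + 6 = 8.29.
E[θ|data] = k·x_m/(k−1) = 8.29·36.44/7.29 = 41.4386.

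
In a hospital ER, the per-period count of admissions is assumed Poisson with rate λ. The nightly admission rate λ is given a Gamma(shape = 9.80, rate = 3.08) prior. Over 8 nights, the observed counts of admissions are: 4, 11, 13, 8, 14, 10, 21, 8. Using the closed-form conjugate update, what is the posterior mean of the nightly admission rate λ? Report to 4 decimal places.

With a Gamma(shape α, rate β) prior, the Poisson likelihood is conjugate: the posterior is Gamma(α + ΣXᵢ, β + n).
Sum of counts S = 89 over n = 8 nights.
Posterior: Gamma(α+S, β+n) = Gamma(9.80+89, 3.08+8) = Gamma(98.80, 11.08).
Posterior mean = α/β = 98.80/11.08 = 8.9170.

8.9170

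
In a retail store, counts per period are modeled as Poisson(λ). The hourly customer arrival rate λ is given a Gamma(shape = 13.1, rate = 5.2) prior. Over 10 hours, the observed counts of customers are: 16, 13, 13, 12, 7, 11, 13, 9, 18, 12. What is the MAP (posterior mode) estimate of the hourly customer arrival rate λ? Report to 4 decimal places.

8.9539

With a Gamma(shape α, rate β) prior, the Poisson likelihood is conjugate: the posterior is Gamma(α + ΣXᵢ, β + n).
Sum of counts S = 124 over n = 10 hours.
Posterior: Gamma(α+S, β+n) = Gamma(13.1+124, 5.2+10) = Gamma(137.1, 15.2).
Mode of Gamma(α,β) for α≥1 is (α−1)/β = 136.1/15.2 = 8.9539.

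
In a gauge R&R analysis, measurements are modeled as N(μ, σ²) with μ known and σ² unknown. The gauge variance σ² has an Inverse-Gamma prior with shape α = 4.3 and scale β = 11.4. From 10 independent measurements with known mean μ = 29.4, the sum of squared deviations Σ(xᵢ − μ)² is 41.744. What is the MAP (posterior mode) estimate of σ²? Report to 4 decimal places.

With known mean μ and an Inverse-Gamma(α, β) prior on σ², the Normal likelihood is conjugate: posterior is Inv-Gamma(α + n/2, β + Σ(xᵢ−μ)²/2).
Posterior: Inv-Gamma(4.3 + 10/2, 11.4 + 41.744/2) = Inv-Gamma(9.30, 32.2720).
Mode = β/(α+1) = 32.2720/10.30 = 3.1332.

3.1332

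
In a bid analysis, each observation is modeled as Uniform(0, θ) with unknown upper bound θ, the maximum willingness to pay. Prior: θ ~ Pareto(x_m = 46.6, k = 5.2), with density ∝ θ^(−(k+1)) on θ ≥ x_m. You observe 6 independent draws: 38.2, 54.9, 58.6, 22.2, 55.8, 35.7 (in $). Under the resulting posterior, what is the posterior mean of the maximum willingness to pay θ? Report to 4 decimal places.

64.3451

A Pareto(scale x_m, shape k) prior on the upper bound θ of Uniform(0, θ) is conjugate: posterior is Pareto(max(x_m, max xᵢ), k + n).
Sample maximum = 58.6; prior scale x_m = 46.6 → posterior scale = max = 58.6.
Posterior shape = 5.2 + 6 = 11.2.
E[θ|data] = k·x_m/(k−1) = 11.2·58.6/10.2 = 64.3451.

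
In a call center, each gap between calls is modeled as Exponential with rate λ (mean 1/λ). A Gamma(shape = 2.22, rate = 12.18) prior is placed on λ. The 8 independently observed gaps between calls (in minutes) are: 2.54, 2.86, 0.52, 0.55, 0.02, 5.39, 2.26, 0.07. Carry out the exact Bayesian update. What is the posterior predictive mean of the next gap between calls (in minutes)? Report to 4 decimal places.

With a Gamma(shape α, rate β) prior on the exponential rate λ, the posterior after n observations with total T = Σxᵢ is Gamma(α+n, β+T).
Sum of observations T = 14.21 minutes; n = 8.
Posterior: Gamma(2.22+8, 12.18+14.21) = Gamma(10.22, 26.39).
The predictive distribution for the next observation is Lomax; its mean is β/(α−1) = 26.39/9.22 = 2.8623.

2.8623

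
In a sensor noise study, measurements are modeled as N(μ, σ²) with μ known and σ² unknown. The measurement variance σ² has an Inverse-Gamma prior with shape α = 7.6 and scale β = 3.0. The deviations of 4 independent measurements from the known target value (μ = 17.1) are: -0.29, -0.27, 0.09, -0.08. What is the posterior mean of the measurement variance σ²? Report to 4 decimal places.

With known mean μ and an Inverse-Gamma(α, β) prior on σ², the Normal likelihood is conjugate: posterior is Inv-Gamma(α + n/2, β + Σ(xᵢ−μ)²/2).
Σ(xᵢ−μ)² = (-0.29)² + (-0.27)² + (0.09)² + (-0.08)² = 0.1715.
Posterior: Inv-Gamma(7.6 + 4/2, 3.0 + 0.1715/2) = Inv-Gamma(9.60, 3.08575).
E[σ²|data] = β/(α−1) = 3.08575/8.60 = 0.3588.

0.3588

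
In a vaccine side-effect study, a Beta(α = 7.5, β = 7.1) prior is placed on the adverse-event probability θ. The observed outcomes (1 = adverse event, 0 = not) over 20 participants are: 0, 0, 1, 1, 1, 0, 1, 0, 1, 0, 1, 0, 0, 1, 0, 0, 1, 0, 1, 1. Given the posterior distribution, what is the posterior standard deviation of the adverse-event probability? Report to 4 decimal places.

The Beta prior is conjugate to a Binomial/Bernoulli likelihood; the update adds successes to α and failures to β.
Posterior: Beta(α+k, β+n−k) = Beta(7.5+10, 7.1+10) = Beta(17.5, 17.1).
Var = αβ/((α+β)²(α+β+1)) = 17.5·17.1/(34.6²·35.6) = 0.00702153; SD = √0.00702153 = 0.0838.

0.0838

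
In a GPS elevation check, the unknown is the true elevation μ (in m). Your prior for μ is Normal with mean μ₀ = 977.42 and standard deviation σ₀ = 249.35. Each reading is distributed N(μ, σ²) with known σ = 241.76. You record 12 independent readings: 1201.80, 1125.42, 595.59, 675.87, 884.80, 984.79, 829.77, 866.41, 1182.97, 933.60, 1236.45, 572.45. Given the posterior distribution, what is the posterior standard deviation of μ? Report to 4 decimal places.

67.2073

For Normal data with known variance σ², a Normal(μ₀, σ₀²) prior on μ is conjugate. Posterior precision = 1/σ₀² + n/σ²; posterior mean is the precision-weighted average of μ₀ and x̄.
σ₀² = 249.35² = 62175.4225, σ² = 241.76² = 58447.8976; σ² + n·σ₀² = 58447.8976 + 12·62175.4225 = 804552.9676.
Posterior precision = 1/σ₀² + n/σ² = 1/62175.4225 + 12/58447.8976 = (σ² + n·σ₀²)/(σ₀²σ²) = 804552.9676/(62175.4225·58447.8976); posterior variance σₙ² = σ₀²σ²/(σ² + n·σ₀²) = 62175.4225·58447.8976/804552.9676 = 4516.822228.
Posterior SD = √σₙ² = √(62175.4225·58447.8976/804552.9676) = 67.2073.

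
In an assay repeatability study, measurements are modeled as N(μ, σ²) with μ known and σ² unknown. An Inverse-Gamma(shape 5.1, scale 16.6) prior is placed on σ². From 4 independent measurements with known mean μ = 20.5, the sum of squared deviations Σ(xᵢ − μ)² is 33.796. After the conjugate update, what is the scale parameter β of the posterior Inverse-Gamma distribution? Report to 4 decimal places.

With known mean μ and an Inverse-Gamma(α, β) prior on σ², the Normal likelihood is conjugate: posterior is Inv-Gamma(α + n/2, β + Σ(xᵢ−μ)²/2).
Posterior: Inv-Gamma(5.1 + 4/2, 16.6 + 33.796/2) = Inv-Gamma(7.10, 33.4980).
Posterior β = 33.4980.

33.4980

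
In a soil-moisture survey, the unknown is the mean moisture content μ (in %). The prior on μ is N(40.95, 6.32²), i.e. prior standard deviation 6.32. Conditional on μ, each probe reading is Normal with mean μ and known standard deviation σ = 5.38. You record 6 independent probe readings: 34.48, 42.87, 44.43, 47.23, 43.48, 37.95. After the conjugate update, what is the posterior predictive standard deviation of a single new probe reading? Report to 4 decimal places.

5.7662

For Normal data with known variance σ², a Normal(μ₀, σ₀²) prior on μ is conjugate. Posterior precision = 1/σ₀² + n/σ²; posterior mean is the precision-weighted average of μ₀ and x̄.
σ₀² = 6.32² = 39.9424, σ² = 5.38² = 28.9444; σ² + n·σ₀² = 28.9444 + 6·39.9424 = 268.5988.
Posterior precision = 1/σ₀² + n/σ² = 1/39.9424 + 6/28.9444 = (σ² + n·σ₀²)/(σ₀²σ²) = 268.5988/(39.9424·28.9444); posterior variance σₙ² = σ₀²σ²/(σ² + n·σ₀²) = 39.9424·28.9444/268.5988 = 4.304222.
Predictive variance for one new observation = σₙ² + σ² = 39.9424·28.9444/268.5988 + 28.9444 = σ²·(σ₀² + 268.5988)/268.5988 = 28.9444·308.5412/268.5988 = 33.248622; SD = √(28.9444·308.5412/268.5988) = 5.7662.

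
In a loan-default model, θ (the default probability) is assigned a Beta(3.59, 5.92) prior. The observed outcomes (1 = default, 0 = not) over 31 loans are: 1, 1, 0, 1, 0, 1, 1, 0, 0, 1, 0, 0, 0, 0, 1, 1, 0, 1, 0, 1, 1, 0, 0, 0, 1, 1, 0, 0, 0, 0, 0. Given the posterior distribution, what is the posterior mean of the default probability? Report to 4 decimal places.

The Beta prior is conjugate to a Binomial/Bernoulli likelihood; the update adds successes to α and failures to β.
Posterior: Beta(α+k, β+n−k) = Beta(3.59+13, 5.92+18) = Beta(16.59, 23.92).
Posterior mean = α/(α+β) = 16.59/40.51 = 0.4095.

0.4095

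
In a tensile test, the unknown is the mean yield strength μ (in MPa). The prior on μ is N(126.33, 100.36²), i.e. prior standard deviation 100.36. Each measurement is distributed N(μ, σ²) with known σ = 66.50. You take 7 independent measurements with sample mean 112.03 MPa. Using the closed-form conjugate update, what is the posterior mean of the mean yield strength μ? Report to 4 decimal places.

For Normal data with known variance σ², a Normal(μ₀, σ₀²) prior on μ is conjugate. Posterior precision = 1/σ₀² + n/σ²; posterior mean is the precision-weighted average of μ₀ and x̄.
n·x̄ = 7·112.03 = 784.21.
σ₀² = 100.36² = 10072.1296, σ² = 66.50² = 4422.25; σ² + n·σ₀² = 4422.25 + 7·10072.1296 = 74927.1572.
Posterior mean = (μ₀/σ₀² + n·x̄/σ²)/(1/σ₀² + n/σ²) = (σ²·μ₀ + σ₀²·n·x̄)/(σ² + n·σ₀²) = (4422.25·126.33 + 10072.1296·784.21)/74927.1572 = 8457327.596116/74927.1572 = 112.8740.

112.8740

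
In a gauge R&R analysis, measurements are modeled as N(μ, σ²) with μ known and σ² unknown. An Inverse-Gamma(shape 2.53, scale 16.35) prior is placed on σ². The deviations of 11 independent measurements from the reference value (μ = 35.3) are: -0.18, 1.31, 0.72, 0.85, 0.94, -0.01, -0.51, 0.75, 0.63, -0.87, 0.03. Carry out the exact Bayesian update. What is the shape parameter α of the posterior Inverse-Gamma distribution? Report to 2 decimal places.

With known mean μ and an Inverse-Gamma(α, β) prior on σ², the Normal likelihood is conjugate: posterior is Inv-Gamma(α + n/2, β + Σ(xᵢ−μ)²/2).
Σ(xᵢ−μ)² = (-0.18)² + (1.31)² + (0.72)² + (0.85)² + (0.94)² + (-0.01)² + (-0.51)² + (0.75)² + (0.63)² + (-0.87)² + (0.03)² = 5.8504.
Posterior: Inv-Gamma(2.53 + 11/2, 16.35 + 5.8504/2) = Inv-Gamma(8.03, 19.27520).
Posterior α = 8.03.

8.03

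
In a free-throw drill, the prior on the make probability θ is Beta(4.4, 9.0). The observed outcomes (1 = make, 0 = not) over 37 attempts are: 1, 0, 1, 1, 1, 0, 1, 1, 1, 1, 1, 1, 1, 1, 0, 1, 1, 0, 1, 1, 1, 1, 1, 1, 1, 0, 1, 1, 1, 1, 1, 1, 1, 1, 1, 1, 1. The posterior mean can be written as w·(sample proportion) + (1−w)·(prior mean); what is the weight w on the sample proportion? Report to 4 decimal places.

0.7341

The Beta prior is conjugate to a Binomial/Bernoulli likelihood; the update adds successes to α and failures to β.
Posterior mean = (α₀+k)/(α₀+β₀+n) = [n/(α₀+β₀+n)]·(k/n) + [(α₀+β₀)/(α₀+β₀+n)]·α₀/(α₀+β₀), so only n and the prior enter the weight.
The weight on the data is w = n/(α₀+β₀+n) = 37/(4.4+9.0+37) = 37/50.4 = 0.7341.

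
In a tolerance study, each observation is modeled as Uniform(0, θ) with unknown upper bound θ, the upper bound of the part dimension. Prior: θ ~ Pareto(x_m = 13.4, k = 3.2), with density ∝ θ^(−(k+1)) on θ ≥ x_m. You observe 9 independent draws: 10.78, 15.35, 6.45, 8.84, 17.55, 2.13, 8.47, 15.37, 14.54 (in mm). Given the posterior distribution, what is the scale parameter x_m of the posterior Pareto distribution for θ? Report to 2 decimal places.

17.55

A Pareto(scale x_m, shape k) prior on the upper bound θ of Uniform(0, θ) is conjugate: posterior is Pareto(max(x_m, max xᵢ), k + n).
Sample maximum = 17.55; prior scale x_m = 13.4 → posterior scale = max = 17.55.
Posterior shape = 3.2 + 9 = 12.2.
Posterior scale x_m = 17.55.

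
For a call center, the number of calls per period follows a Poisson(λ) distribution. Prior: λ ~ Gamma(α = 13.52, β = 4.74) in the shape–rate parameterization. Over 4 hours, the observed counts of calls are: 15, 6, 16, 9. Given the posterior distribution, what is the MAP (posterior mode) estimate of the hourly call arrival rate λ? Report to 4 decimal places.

With a Gamma(shape α, rate β) prior, the Poisson likelihood is conjugate: the posterior is Gamma(α + ΣXᵢ, β + n).
Sum of counts S = 46 over n = 4 hours.
Posterior: Gamma(α+S, β+n) = Gamma(13.52+46, 4.74+4) = Gamma(59.52, 8.74).
Mode of Gamma(α,β) for α≥1 is (α−1)/β = 58.52/8.74 = 6.6957.

6.6957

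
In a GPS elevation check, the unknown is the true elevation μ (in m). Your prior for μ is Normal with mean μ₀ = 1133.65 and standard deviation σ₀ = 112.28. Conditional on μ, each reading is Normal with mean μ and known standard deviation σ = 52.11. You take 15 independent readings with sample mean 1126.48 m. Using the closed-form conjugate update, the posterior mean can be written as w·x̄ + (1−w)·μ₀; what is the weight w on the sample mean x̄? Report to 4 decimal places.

For Normal data with known variance σ², a Normal(μ₀, σ₀²) prior on μ is conjugate. Posterior precision = 1/σ₀² + n/σ²; posterior mean is the precision-weighted average of μ₀ and x̄.
σ₀² = 112.28² = 12606.7984, σ² = 52.11² = 2715.4521. Prior precision 1/σ₀² = 1/12606.7984; data precision n/σ² = 15/2715.4521.
w = (n/σ²)/(1/σ₀² + n/σ²) = n·σ₀²/(σ² + n·σ₀²) = 15·12606.7984/(2715.4521 + 15·12606.7984) = 189101.976/191817.4281 = 0.9858.

0.9858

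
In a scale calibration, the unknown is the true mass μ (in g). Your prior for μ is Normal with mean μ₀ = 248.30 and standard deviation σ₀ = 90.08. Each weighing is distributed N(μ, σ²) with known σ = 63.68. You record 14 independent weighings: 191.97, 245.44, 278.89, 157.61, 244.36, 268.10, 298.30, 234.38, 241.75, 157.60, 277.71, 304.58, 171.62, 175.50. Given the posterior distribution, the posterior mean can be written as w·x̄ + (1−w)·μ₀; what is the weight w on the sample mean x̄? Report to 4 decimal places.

For Normal data with known variance σ², a Normal(μ₀, σ₀²) prior on μ is conjugate. Posterior precision = 1/σ₀² + n/σ²; posterior mean is the precision-weighted average of μ₀ and x̄.
σ₀² = 90.08² = 8114.4064, σ² = 63.68² = 4055.1424. Prior precision 1/σ₀² = 1/8114.4064; data precision n/σ² = 14/4055.1424.
w = (n/σ²)/(1/σ₀² + n/σ²) = n·σ₀²/(σ² + n·σ₀²) = 14·8114.4064/(4055.1424 + 14·8114.4064) = 113601.6896/117656.832 = 0.9655.

0.9655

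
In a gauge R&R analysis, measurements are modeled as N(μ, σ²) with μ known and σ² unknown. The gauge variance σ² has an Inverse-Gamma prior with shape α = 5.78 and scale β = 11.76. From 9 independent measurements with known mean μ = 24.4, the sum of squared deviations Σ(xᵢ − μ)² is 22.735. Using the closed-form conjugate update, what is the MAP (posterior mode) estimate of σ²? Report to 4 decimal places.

With known mean μ and an Inverse-Gamma(α, β) prior on σ², the Normal likelihood is conjugate: posterior is Inv-Gamma(α + n/2, β + Σ(xᵢ−μ)²/2).
Posterior: Inv-Gamma(5.78 + 9/2, 11.76 + 22.735/2) = Inv-Gamma(10.28, 23.1275).
Mode = β/(α+1) = 23.1275/11.28 = 2.0503.

2.0503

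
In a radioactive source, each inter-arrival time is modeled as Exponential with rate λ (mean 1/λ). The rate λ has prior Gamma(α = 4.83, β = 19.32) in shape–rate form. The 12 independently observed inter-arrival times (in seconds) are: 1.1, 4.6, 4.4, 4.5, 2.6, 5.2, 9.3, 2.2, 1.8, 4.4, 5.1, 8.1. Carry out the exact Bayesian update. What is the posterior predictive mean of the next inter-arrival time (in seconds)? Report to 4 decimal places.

4.5875

With a Gamma(shape α, rate β) prior on the exponential rate λ, the posterior after n observations with total T = Σxᵢ is Gamma(α+n, β+T).
Sum of observations T = 53.3 seconds; n = 12.
Posterior: Gamma(4.83+12, 19.32+53.3) = Gamma(16.83, 72.62).
The predictive distribution for the next observation is Lomax; its mean is β/(α−1) = 72.62/15.83 = 4.5875.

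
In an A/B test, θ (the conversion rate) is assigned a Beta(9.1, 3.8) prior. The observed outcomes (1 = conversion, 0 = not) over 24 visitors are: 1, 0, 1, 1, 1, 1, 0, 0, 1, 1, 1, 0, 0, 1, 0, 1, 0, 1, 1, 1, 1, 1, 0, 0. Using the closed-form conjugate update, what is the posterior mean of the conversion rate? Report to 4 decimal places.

The Beta prior is conjugate to a Binomial/Bernoulli likelihood; the update adds successes to α and failures to β.
Posterior: Beta(α+k, β+n−k) = Beta(9.1+15, 3.8+9) = Beta(24.1, 12.8).
Posterior mean = α/(α+β) = 24.1/36.9 = 0.6531.

0.6531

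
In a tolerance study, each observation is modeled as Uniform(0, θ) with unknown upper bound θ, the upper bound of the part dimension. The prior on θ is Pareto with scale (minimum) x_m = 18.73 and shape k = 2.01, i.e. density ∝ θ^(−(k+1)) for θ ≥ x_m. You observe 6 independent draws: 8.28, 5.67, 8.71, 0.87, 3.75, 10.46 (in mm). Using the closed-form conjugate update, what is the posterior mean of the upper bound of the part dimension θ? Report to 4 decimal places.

21.4019

A Pareto(scale x_m, shape k) prior on the upper bound θ of Uniform(0, θ) is conjugate: posterior is Pareto(max(x_m, max xᵢ), k + n).
Sample maximum = 10.46; prior scale x_m = 18.73 → posterior scale = max = 18.73.
Posterior shape = 2.01 + 6 = 8.01.
E[θ|data] = k·x_m/(k−1) = 8.01·18.73/7.01 = 21.4019.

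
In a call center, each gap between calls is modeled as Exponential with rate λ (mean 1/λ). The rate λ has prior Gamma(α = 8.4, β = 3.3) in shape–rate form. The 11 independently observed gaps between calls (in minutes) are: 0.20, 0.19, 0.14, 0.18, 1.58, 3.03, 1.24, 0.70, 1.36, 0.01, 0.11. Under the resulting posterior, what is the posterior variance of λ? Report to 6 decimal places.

0.133829

With a Gamma(shape α, rate β) prior on the exponential rate λ, the posterior after n observations with total T = Σxᵢ is Gamma(α+n, β+T).
Sum of observations T = 8.74 minutes; n = 11.
Posterior: Gamma(8.4+11, 3.3+8.74) = Gamma(19.4, 12.04).
Var = α/β² = 0.133829.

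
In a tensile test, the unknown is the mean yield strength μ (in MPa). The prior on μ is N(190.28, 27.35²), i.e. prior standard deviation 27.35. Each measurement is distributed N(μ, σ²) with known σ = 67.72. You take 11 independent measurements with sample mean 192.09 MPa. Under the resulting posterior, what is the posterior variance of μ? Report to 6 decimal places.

For Normal data with known variance σ², a Normal(μ₀, σ₀²) prior on μ is conjugate. Posterior precision = 1/σ₀² + n/σ²; posterior mean is the precision-weighted average of μ₀ and x̄.
σ₀² = 27.35² = 748.0225, σ² = 67.72² = 4585.9984; σ² + n·σ₀² = 4585.9984 + 11·748.0225 = 12814.2459.
Posterior precision = 1/σ₀² + n/σ² = 1/748.0225 + 11/4585.9984 = (σ² + n·σ₀²)/(σ₀²σ²) = 12814.2459/(748.0225·4585.9984); posterior variance σₙ² = σ₀²σ²/(σ² + n·σ₀²) = 748.0225·4585.9984/12814.2459 = 267.704398.

267.704398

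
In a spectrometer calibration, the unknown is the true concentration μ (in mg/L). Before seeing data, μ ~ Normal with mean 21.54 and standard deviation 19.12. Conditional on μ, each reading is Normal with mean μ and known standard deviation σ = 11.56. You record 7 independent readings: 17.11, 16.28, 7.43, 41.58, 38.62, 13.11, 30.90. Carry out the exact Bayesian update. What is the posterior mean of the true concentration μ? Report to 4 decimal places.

23.4747

For Normal data with known variance σ², a Normal(μ₀, σ₀²) prior on μ is conjugate. Posterior precision = 1/σ₀² + n/σ²; posterior mean is the precision-weighted average of μ₀ and x̄.
Σxᵢ = 17.11 + 16.28 + 7.43 + 41.58 + 38.62 + 13.11 + 30.90 = 165.03, so n·x̄ = 165.03.
σ₀² = 19.12² = 365.5744, σ² = 11.56² = 133.6336; σ² + n·σ₀² = 133.6336 + 7·365.5744 = 2692.6544.
Posterior mean = (μ₀/σ₀² + n·x̄/σ²)/(1/σ₀² + n/σ²) = (σ²·μ₀ + σ₀²·n·x̄)/(σ² + n·σ₀²) = (133.6336·21.54 + 365.5744·165.03)/2692.6544 = 63209.210976/2692.6544 = 23.4747.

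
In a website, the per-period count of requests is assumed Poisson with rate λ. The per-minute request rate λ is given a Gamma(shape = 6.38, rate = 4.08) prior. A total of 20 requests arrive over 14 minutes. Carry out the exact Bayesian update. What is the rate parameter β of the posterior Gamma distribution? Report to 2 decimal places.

18.08

With a Gamma(shape α, rate β) prior, the Poisson likelihood is conjugate: the posterior is Gamma(α + ΣXᵢ, β + n).
Posterior: Gamma(α+S, β+n) = Gamma(6.38+20, 4.08+14) = Gamma(26.38, 18.08).
Posterior β = 18.08.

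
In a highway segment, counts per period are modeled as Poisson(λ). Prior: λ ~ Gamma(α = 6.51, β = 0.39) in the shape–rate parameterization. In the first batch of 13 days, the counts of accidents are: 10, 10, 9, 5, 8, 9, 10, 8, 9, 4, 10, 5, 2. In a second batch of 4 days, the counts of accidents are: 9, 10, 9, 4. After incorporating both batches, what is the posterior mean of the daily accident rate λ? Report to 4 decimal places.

With a Gamma(shape α, rate β) prior, the Poisson likelihood is conjugate: the posterior is Gamma(α + ΣXᵢ, β + n).
Batch 1: sum of counts S = 99 over n = 13 days.
After batch 1: Gamma(α+S, β+n) = Gamma(6.51+99, 0.39+13) = Gamma(105.51, 13.39).
Batch 2: sum of counts S = 32 over n = 4 days.
After batch 2: Gamma(α+S, β+n) = Gamma(105.51+32, 13.39+4) = Gamma(137.51, 17.39).
Posterior mean = α/β = 137.51/17.39 = 7.9074.

7.9074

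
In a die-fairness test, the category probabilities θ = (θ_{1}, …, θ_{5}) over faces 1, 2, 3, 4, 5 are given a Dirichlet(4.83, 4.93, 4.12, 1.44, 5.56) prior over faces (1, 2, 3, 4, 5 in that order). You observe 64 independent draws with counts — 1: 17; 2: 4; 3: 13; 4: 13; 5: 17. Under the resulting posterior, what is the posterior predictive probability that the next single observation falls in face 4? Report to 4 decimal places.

0.1701

The Dirichlet prior is conjugate to the Multinomial likelihood: each posterior αⱼ = prior αⱼ + observed count nⱼ.
Posterior concentration: (21.83, 8.93, 17.12, 14.44, 22.56), total = 84.88.
P(next = 4 | data) = α_{4}/Σα = 0.1701.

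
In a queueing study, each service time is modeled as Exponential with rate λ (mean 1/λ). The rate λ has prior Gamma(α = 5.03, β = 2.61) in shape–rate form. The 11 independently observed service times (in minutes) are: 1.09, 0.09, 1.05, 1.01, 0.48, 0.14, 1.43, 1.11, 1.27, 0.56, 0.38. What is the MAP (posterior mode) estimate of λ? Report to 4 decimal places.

With a Gamma(shape α, rate β) prior on the exponential rate λ, the posterior after n observations with total T = Σxᵢ is Gamma(α+n, β+T).
Sum of observations T = 8.61 minutes; n = 11.
Posterior: Gamma(5.03+11, 2.61+8.61) = Gamma(16.03, 11.22).
Mode = (α−1)/β = 1.3396.

1.3396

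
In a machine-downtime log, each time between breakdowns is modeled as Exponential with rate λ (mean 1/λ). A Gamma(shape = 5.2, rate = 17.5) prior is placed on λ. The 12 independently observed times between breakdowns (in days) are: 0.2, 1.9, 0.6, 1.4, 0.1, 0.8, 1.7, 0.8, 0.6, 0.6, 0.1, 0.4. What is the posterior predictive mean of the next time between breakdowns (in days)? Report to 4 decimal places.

1.6481

With a Gamma(shape α, rate β) prior on the exponential rate λ, the posterior after n observations with total T = Σxᵢ is Gamma(α+n, β+T).
Sum of observations T = 9.2 days; n = 12.
Posterior: Gamma(5.2+12, 17.5+9.2) = Gamma(17.2, 26.7).
The predictive distribution for the next observation is Lomax; its mean is β/(α−1) = 26.7/16.2 = 1.6481.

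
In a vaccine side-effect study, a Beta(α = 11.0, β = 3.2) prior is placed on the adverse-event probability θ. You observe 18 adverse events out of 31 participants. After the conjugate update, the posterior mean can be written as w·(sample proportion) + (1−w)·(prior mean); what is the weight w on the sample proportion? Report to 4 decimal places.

0.6858

The Beta prior is conjugate to a Binomial/Bernoulli likelihood; the update adds successes to α and failures to β.
Posterior mean = (α₀+k)/(α₀+β₀+n) = [n/(α₀+β₀+n)]·(k/n) + [(α₀+β₀)/(α₀+β₀+n)]·α₀/(α₀+β₀), so only n and the prior enter the weight.
The weight on the data is w = n/(α₀+β₀+n) = 31/(11.0+3.2+31) = 31/45.2 = 0.6858.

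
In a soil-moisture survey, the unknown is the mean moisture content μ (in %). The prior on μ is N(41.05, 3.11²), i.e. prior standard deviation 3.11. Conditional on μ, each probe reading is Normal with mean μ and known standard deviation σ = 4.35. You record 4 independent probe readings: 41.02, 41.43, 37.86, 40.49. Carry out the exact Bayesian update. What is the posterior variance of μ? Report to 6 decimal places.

3.176835

For Normal data with known variance σ², a Normal(μ₀, σ₀²) prior on μ is conjugate. Posterior precision = 1/σ₀² + n/σ²; posterior mean is the precision-weighted average of μ₀ and x̄.
σ₀² = 3.11² = 9.6721, σ² = 4.35² = 18.9225; σ² + n·σ₀² = 18.9225 + 4·9.6721 = 57.6109.
Posterior precision = 1/σ₀² + n/σ² = 1/9.6721 + 4/18.9225 = (σ² + n·σ₀²)/(σ₀²σ²) = 57.6109/(9.6721·18.9225); posterior variance σₙ² = σ₀²σ²/(σ² + n·σ₀²) = 9.6721·18.9225/57.6109 = 3.176835.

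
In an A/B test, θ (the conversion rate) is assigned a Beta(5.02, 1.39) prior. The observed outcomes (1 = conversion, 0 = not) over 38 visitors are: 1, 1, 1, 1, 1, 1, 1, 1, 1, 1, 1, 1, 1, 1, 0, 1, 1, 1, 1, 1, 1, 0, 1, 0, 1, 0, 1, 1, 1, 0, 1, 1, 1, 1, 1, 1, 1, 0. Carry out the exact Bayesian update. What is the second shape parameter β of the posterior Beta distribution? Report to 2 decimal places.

7.39

The Beta prior is conjugate to a Binomial/Bernoulli likelihood; the update adds successes to α and failures to β.
Posterior: Beta(α+k, β+n−k) = Beta(5.02+32, 1.39+6) = Beta(37.02, 7.39).
Posterior β = 7.39.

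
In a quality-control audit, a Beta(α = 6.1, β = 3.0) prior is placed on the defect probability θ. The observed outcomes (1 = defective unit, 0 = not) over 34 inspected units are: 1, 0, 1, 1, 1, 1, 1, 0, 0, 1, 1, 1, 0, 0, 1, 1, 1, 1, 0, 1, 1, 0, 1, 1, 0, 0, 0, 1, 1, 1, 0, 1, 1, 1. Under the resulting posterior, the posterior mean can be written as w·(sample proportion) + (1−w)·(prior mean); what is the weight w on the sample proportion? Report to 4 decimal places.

0.7889

The Beta prior is conjugate to a Binomial/Bernoulli likelihood; the update adds successes to α and failures to β.
Posterior mean = (α₀+k)/(α₀+β₀+n) = [n/(α₀+β₀+n)]·(k/n) + [(α₀+β₀)/(α₀+β₀+n)]·α₀/(α₀+β₀), so only n and the prior enter the weight.
The weight on the data is w = n/(α₀+β₀+n) = 34/(6.1+3.0+34) = 34/43.1 = 0.7889.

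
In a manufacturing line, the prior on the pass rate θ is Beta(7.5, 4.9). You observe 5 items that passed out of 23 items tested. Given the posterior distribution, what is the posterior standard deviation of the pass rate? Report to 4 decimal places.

The Beta prior is conjugate to a Binomial/Bernoulli likelihood; the update adds successes to α and failures to β.
Posterior: Beta(α+k, β+n−k) = Beta(7.5+5, 4.9+18) = Beta(12.5, 22.9).
Var = αβ/((α+β)²(α+β+1)) = 12.5·22.9/(35.4²·36.4) = 0.00627534; SD = √0.00627534 = 0.0792.

0.0792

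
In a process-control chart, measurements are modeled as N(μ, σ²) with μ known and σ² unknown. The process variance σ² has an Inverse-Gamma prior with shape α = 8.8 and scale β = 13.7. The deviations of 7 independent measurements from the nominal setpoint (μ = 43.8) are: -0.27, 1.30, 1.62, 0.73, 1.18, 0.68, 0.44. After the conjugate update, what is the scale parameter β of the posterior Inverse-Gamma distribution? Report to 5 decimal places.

17.18430

With known mean μ and an Inverse-Gamma(α, β) prior on σ², the Normal likelihood is conjugate: posterior is Inv-Gamma(α + n/2, β + Σ(xᵢ−μ)²/2).
Σ(xᵢ−μ)² = (-0.27)² + (1.30)² + (1.62)² + (0.73)² + (1.18)² + (0.68)² + (0.44)² = 6.9686.
Posterior: Inv-Gamma(8.8 + 7/2, 13.7 + 6.9686/2) = Inv-Gamma(12.30, 17.18430).
Posterior β = 17.18430.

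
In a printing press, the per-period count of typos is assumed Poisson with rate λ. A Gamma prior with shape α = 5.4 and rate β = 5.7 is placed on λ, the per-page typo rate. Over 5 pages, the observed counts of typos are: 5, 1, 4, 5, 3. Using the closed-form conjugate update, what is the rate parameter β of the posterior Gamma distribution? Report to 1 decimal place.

10.7

With a Gamma(shape α, rate β) prior, the Poisson likelihood is conjugate: the posterior is Gamma(α + ΣXᵢ, β + n).
Sum of counts S = 18 over n = 5 pages.
Posterior: Gamma(α+S, β+n) = Gamma(5.4+18, 5.7+5) = Gamma(23.4, 10.7).
Posterior β = 10.7.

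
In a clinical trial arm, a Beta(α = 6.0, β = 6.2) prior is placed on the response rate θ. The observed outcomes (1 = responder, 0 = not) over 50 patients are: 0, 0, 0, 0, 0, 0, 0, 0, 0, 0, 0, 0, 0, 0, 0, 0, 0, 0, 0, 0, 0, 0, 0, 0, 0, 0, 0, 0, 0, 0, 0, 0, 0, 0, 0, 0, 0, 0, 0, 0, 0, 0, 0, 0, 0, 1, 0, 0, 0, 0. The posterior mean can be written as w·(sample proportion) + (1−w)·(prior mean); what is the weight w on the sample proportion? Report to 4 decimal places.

0.8039

The Beta prior is conjugate to a Binomial/Bernoulli likelihood; the update adds successes to α and failures to β.
Posterior mean = (α₀+k)/(α₀+β₀+n) = [n/(α₀+β₀+n)]·(k/n) + [(α₀+β₀)/(α₀+β₀+n)]·α₀/(α₀+β₀), so only n and the prior enter the weight.
The weight on the data is w = n/(α₀+β₀+n) = 50/(6.0+6.2+50) = 50/62.2 = 0.8039.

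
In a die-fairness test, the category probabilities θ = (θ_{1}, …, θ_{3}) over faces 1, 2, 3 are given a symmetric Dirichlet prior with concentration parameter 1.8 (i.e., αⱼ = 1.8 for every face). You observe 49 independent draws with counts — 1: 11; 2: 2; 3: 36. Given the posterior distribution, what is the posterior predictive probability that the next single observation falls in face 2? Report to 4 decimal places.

The Dirichlet prior is conjugate to the Multinomial likelihood: each posterior αⱼ = prior αⱼ + observed count nⱼ.
Posterior concentration: (12.8, 3.8, 37.8), total = 54.4.
P(next = 2 | data) = α_{2}/Σα = 0.0699.

0.0699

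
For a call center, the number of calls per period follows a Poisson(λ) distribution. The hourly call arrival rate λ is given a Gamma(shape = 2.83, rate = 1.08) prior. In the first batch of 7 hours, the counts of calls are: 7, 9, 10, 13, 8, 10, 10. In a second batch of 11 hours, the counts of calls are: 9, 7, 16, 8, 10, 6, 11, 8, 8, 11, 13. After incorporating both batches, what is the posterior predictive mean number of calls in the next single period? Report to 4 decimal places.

9.2678

With a Gamma(shape α, rate β) prior, the Poisson likelihood is conjugate: the posterior is Gamma(α + ΣXᵢ, β + n).
Batch 1: sum of counts S = 67 over n = 7 hours.
After batch 1: Gamma(α+S, β+n) = Gamma(2.83+67, 1.08+7) = Gamma(69.83, 8.08).
Batch 2: sum of counts S = 107 over n = 11 hours.
After batch 2: Gamma(α+S, β+n) = Gamma(69.83+107, 8.08+11) = Gamma(176.83, 19.08).
The predictive distribution for one future period is NegBinom with mean α/β = 9.2678.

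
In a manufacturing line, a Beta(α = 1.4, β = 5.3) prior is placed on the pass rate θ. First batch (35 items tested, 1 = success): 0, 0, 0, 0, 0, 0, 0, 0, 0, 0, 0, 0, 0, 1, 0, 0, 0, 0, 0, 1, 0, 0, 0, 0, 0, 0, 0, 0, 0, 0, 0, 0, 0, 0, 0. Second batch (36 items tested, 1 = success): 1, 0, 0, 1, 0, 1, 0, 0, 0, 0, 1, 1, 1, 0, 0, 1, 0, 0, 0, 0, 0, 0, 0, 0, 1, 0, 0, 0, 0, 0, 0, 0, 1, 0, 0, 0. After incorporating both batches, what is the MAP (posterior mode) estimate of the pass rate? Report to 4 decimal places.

The Beta prior is conjugate to a Binomial/Bernoulli likelihood; the update adds successes to α and failures to β.
After batch 1: Beta(1.4+2, 5.3+33) = Beta(3.4, 38.3).
After batch 2: Beta(3.4+9, 38.3+27) = Beta(12.4, 65.3).
Mode of Beta(a,b) for a,b>1 is (a−1)/(a+b−2) = 11.4/75.7 = 0.1506.

0.1506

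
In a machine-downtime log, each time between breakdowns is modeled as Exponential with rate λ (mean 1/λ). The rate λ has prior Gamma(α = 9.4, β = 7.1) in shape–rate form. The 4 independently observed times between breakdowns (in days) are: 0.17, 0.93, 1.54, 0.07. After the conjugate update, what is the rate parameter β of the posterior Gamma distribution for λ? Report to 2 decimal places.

9.81

With a Gamma(shape α, rate β) prior on the exponential rate λ, the posterior after n observations with total T = Σxᵢ is Gamma(α+n, β+T).
Sum of observations T = 2.71 days; n = 4.
Posterior: Gamma(9.4+4, 7.1+2.71) = Gamma(13.4, 9.81).
Posterior β = 9.81.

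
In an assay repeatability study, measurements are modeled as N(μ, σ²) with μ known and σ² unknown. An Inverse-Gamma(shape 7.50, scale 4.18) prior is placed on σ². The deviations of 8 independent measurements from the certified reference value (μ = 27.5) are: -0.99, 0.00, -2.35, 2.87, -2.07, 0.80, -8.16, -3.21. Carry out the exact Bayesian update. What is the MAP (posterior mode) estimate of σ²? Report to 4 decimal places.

With known mean μ and an Inverse-Gamma(α, β) prior on σ², the Normal likelihood is conjugate: posterior is Inv-Gamma(α + n/2, β + Σ(xᵢ−μ)²/2).
Σ(xᵢ−μ)² = (-0.99)² + (0.00)² + (-2.35)² + (2.87)² + (-2.07)² + (0.80)² + (-8.16)² + (-3.21)² = 96.5541.
Posterior: Inv-Gamma(7.50 + 8/2, 4.18 + 96.5541/2) = Inv-Gamma(11.50, 52.45705).
Mode = β/(α+1) = 52.45705/12.50 = 4.1966.

4.1966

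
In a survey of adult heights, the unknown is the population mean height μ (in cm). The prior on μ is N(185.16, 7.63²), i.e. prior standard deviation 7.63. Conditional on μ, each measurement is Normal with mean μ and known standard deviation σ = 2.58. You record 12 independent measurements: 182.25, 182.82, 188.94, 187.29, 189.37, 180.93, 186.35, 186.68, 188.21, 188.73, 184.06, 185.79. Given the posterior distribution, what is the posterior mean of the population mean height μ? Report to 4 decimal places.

185.9442

For Normal data with known variance σ², a Normal(μ₀, σ₀²) prior on μ is conjugate. Posterior precision = 1/σ₀² + n/σ²; posterior mean is the precision-weighted average of μ₀ and x̄.
Σxᵢ = 182.25 + 182.82 + 188.94 + 187.29 + 189.37 + 180.93 + 186.35 + 186.68 + 188.21 + 188.73 + 184.06 + 185.79 = 2231.42, so n·x̄ = 2231.42.
σ₀² = 7.63² = 58.2169, σ² = 2.58² = 6.6564; σ² + n·σ₀² = 6.6564 + 12·58.2169 = 705.2592.
Posterior mean = (μ₀/σ₀² + n·x̄/σ²)/(1/σ₀² + n/σ²) = (σ²·μ₀ + σ₀²·n·x̄)/(σ² + n·σ₀²) = (6.6564·185.16 + 58.2169·2231.42)/705.2592 = 131138.854022/705.2592 = 185.9442.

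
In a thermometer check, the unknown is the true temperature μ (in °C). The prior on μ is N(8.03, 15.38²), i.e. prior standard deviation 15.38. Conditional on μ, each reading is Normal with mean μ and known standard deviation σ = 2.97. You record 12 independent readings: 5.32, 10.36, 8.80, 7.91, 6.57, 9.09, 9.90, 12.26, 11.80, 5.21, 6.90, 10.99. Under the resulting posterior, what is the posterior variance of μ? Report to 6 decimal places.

For Normal data with known variance σ², a Normal(μ₀, σ₀²) prior on μ is conjugate. Posterior precision = 1/σ₀² + n/σ²; posterior mean is the precision-weighted average of μ₀ and x̄.
σ₀² = 15.38² = 236.5444, σ² = 2.97² = 8.8209; σ² + n·σ₀² = 8.8209 + 12·236.5444 = 2847.3537.
Posterior precision = 1/σ₀² + n/σ² = 1/236.5444 + 12/8.8209 = (σ² + n·σ₀²)/(σ₀²σ²) = 2847.3537/(236.5444·8.8209); posterior variance σₙ² = σ₀²σ²/(σ² + n·σ₀²) = 236.5444·8.8209/2847.3537 = 0.732798.

0.732798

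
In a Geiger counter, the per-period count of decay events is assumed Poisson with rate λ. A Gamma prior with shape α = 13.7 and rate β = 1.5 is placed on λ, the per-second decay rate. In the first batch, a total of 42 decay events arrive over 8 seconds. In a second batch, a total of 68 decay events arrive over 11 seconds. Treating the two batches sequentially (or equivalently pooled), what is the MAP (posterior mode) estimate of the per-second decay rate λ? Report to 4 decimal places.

With a Gamma(shape α, rate β) prior, the Poisson likelihood is conjugate: the posterior is Gamma(α + ΣXᵢ, β + n).
After batch 1: Gamma(α+S, β+n) = Gamma(13.7+42, 1.5+8) = Gamma(55.7, 9.5).
After batch 2: Gamma(α+S, β+n) = Gamma(55.7+68, 9.5+11) = Gamma(123.7, 20.5).
Mode of Gamma(α,β) for α≥1 is (α−1)/β = 122.7/20.5 = 5.9854.

5.9854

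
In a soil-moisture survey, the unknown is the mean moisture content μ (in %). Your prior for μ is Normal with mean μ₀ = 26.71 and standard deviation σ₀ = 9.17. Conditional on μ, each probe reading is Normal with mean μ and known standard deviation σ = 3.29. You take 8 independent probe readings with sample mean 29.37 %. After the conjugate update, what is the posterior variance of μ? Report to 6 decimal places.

For Normal data with known variance σ², a Normal(μ₀, σ₀²) prior on μ is conjugate. Posterior precision = 1/σ₀² + n/σ²; posterior mean is the precision-weighted average of μ₀ and x̄.
σ₀² = 9.17² = 84.0889, σ² = 3.29² = 10.8241; σ² + n·σ₀² = 10.8241 + 8·84.0889 = 683.5353.
Posterior precision = 1/σ₀² + n/σ² = 1/84.0889 + 8/10.8241 = (σ² + n·σ₀²)/(σ₀²σ²) = 683.5353/(84.0889·10.8241); posterior variance σₙ² = σ₀²σ²/(σ² + n·σ₀²) = 84.0889·10.8241/683.5353 = 1.331587.

1.331587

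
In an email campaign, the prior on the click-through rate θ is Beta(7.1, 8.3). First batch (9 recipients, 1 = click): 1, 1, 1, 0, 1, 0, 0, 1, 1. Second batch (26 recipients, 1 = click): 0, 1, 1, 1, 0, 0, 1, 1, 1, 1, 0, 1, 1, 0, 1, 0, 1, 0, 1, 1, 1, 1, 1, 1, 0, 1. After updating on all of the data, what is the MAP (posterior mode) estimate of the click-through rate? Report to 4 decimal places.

The Beta prior is conjugate to a Binomial/Bernoulli likelihood; the update adds successes to α and failures to β.
After batch 1: Beta(7.1+6, 8.3+3) = Beta(13.1, 11.3).
After batch 2: Beta(13.1+18, 11.3+8) = Beta(31.1, 19.3).
Mode of Beta(a,b) for a,b>1 is (a−1)/(a+b−2) = 30.1/48.4 = 0.6219.

0.6219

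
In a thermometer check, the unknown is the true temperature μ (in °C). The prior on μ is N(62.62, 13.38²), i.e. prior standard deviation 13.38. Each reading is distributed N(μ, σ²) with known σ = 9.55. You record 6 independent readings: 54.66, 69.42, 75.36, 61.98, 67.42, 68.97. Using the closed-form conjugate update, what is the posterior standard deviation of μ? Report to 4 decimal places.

3.7431

For Normal data with known variance σ², a Normal(μ₀, σ₀²) prior on μ is conjugate. Posterior precision = 1/σ₀² + n/σ²; posterior mean is the precision-weighted average of μ₀ and x̄.
σ₀² = 13.38² = 179.0244, σ² = 9.55² = 91.2025; σ² + n·σ₀² = 91.2025 + 6·179.0244 = 1165.3489.
Posterior precision = 1/σ₀² + n/σ² = 1/179.0244 + 6/91.2025 = (σ² + n·σ₀²)/(σ₀²σ²) = 1165.3489/(179.0244·91.2025); posterior variance σₙ² = σ₀²σ²/(σ² + n·σ₀²) = 179.0244·91.2025/1165.3489 = 14.010802.
Posterior SD = √σₙ² = √(179.0244·91.2025/1165.3489) = 3.7431.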